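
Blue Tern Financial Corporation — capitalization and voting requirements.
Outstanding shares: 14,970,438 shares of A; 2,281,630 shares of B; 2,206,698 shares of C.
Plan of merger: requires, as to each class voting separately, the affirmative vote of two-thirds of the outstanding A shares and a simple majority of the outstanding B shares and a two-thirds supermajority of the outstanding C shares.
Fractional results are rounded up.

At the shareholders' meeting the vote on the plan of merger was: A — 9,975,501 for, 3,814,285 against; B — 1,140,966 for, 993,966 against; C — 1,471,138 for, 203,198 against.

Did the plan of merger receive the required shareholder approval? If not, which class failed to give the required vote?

Not approved — the A shares did not give the required vote.

A: 2/3 of 14970438 = 9980292; 9,980,292 required, 9,975,501 in favor — not approved.
B: a majority of 2281630 is 1140816; 1,140,816 required, 1,140,966 in favor — approved.
C: 2/3 of 2206698 = 1471132; 1,471,132 required, 1,471,138 in favor — approved.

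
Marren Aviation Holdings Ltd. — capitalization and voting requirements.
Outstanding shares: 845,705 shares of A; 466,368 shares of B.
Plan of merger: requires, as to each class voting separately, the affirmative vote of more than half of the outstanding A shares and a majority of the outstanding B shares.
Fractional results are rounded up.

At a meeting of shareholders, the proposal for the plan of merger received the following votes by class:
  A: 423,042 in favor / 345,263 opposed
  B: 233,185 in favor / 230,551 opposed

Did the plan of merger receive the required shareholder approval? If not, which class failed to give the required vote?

A: a majority of 845705 is 422853; 422,853 required, 423,042 in favor — approved.
B: a majority of 466368 is 233185; 233,185 required, 233,185 in favor — approved.

Approved — every class gave the required vote.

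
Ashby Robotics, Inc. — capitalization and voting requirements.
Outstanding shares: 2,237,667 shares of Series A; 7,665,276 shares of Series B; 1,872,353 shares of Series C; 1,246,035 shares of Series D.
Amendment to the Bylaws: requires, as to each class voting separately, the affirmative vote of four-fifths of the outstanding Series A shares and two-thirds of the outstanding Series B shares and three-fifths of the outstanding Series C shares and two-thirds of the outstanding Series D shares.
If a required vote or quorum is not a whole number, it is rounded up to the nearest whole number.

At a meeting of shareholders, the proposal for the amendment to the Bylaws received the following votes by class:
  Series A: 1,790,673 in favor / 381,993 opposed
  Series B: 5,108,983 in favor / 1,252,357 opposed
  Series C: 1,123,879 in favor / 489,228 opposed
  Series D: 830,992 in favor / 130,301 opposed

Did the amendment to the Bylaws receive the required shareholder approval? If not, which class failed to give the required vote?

Series A: 4/5 of 2237667 = 1790133.60, rounded up to 1790134; 1,790,134 required, 1,790,673 in favor — approved.
Series B: 2/3 of 7665276 = 5110184; 5,110,184 required, 5,108,983 in favor — not approved.
Series C: 3/5 of 1872353 = 1123411.80, rounded up to 1123412; 1,123,412 required, 1,123,879 in favor — approved.
Series D: 2/3 of 1246035 = 830690; 830,690 required, 830,992 in favor — approved.

Not approved — the Series B shares did not give the required vote.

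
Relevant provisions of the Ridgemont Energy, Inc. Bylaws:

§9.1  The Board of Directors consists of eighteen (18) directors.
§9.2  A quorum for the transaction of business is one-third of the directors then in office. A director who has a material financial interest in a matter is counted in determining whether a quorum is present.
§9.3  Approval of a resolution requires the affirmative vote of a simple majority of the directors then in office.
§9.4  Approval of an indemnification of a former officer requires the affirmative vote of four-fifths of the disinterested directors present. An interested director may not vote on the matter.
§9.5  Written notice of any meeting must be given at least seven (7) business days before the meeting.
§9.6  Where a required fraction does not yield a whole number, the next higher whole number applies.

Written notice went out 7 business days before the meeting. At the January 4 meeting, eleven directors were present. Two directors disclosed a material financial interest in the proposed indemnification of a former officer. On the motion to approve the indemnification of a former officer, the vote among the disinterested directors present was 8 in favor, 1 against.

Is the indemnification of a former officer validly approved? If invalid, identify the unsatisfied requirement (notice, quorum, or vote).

Valid — all requirements satisfied.

Notice: 7 business days given; 7 required (7 ≥ 7). Satisfied.
Quorum: 11 present (interested directors count toward quorum); quorum is 6. Satisfied.
Vote: the indemnification of a former officer requires four-fifths of the disinterested directors present (11 − 2 = 9). 4/5 of 9 = 7.20, rounded up to 8, so 8 affirmative votes are needed; 8 voted in favor. Satisfied.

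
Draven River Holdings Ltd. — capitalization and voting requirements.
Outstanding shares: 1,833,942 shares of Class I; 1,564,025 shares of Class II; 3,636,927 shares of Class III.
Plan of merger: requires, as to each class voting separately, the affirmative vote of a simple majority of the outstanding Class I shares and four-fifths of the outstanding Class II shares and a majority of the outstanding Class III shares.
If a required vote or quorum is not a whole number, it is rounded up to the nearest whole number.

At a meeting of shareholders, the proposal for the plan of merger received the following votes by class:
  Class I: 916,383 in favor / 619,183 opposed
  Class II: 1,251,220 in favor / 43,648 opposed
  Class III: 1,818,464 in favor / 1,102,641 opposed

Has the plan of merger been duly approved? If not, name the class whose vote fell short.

Class I: a majority of 1833942 is 916972; 916,972 required, 916,383 in favor — not approved.
Class II: 4/5 of 1564025 = 1251220; 1,251,220 required, 1,251,220 in favor — approved.
Class III: a majority of 3636927 is 1818464; 1,818,464 required, 1,818,464 in favor — approved.

Not approved — the Class I shares did not give the required vote.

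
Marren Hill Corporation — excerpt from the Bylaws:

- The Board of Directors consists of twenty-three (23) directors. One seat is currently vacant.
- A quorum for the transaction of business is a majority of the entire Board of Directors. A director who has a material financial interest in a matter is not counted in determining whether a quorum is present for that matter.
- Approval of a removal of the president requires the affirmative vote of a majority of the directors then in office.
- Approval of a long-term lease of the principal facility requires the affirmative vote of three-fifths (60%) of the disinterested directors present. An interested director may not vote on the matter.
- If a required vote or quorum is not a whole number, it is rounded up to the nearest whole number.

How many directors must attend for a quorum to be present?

A majority of 23 is 12.

12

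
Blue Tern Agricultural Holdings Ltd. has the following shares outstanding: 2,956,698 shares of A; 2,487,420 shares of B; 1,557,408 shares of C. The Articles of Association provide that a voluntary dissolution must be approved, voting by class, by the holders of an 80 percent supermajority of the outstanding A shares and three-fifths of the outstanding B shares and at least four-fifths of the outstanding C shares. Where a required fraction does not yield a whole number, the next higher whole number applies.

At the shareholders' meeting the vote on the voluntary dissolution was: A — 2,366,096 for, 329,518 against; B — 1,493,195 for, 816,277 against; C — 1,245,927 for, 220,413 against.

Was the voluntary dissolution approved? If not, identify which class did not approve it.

A: 4/5 of 2956698 = 2365358.40, rounded up to 2365359; 2,365,359 required, 2,366,096 in favor — approved.
B: 3/5 of 2487420 = 1492452; 1,492,452 required, 1,493,195 in favor — approved.
C: 4/5 of 1557408 = 1245926.40, rounded up to 1245927; 1,245,927 required, 1,245,927 in favor — approved.

Approved — every class gave the required vote.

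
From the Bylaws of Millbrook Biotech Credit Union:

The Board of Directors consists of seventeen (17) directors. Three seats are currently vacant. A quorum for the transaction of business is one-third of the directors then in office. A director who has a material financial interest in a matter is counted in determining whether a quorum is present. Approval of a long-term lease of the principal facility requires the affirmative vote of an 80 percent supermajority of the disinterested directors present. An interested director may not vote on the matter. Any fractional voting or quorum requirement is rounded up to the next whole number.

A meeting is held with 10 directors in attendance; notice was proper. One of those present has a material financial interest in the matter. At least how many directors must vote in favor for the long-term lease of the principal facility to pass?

The long-term lease of the principal facility requires four-fifths of the disinterested directors present (10 − 1 = 9).
4/5 of 9 = 7.20, rounded up to 8.

8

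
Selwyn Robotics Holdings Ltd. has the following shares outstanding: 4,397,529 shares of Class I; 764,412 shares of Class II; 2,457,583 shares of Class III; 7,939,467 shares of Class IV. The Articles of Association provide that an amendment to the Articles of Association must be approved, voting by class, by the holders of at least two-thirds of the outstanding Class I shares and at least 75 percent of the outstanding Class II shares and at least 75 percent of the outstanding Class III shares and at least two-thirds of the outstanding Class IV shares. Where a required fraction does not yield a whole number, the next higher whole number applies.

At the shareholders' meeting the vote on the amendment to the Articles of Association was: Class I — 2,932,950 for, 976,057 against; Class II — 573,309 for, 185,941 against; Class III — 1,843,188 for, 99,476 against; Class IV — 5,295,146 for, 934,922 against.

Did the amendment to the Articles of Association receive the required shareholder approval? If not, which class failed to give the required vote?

Class I: 2/3 of 4397529 = 2931686; 2,931,686 required, 2,932,950 in favor — approved.
Class II: 3/4 of 764412 = 573309; 573,309 required, 573,309 in favor — approved.
Class III: 3/4 of 2457583 = 1843187.25, rounded up to 1843188; 1,843,188 required, 1,843,188 in favor — approved.
Class IV: 2/3 of 7939467 = 5292978; 5,292,978 required, 5,295,146 in favor — approved.

Approved — every class gave the required vote.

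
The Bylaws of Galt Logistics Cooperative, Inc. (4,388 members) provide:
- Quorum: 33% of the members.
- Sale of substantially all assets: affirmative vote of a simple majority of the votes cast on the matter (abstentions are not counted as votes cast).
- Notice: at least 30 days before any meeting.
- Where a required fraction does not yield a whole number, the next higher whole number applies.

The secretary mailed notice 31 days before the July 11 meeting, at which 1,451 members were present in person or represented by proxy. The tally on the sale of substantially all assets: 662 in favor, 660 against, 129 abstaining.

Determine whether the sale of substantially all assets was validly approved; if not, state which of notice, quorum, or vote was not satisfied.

Valid — all requirements satisfied.

Notice: 31 days given; 30 required. Satisfied.
Quorum: 33% of 4,388 = 1,448.04, rounded up to 1,449; 1,451 present. Satisfied.
Vote: requires a majority of the votes cast (1,451 − 129 abstaining = 1,322); a majority of 1322 is 662, so 662 needed; 662 in favor. Satisfied.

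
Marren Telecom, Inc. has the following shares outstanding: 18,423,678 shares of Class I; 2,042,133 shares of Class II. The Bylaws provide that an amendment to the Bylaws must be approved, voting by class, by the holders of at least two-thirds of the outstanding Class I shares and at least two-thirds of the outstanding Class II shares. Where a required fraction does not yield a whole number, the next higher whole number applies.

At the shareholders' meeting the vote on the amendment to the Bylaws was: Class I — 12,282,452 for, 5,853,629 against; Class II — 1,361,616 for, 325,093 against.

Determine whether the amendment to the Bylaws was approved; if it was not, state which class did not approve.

Class I: 2/3 of 18423678 = 12282452; 12,282,452 required, 12,282,452 in favor — approved.
Class II: 2/3 of 2042133 = 1361422; 1,361,422 required, 1,361,616 in favor — approved.

Approved — every class gave the required vote.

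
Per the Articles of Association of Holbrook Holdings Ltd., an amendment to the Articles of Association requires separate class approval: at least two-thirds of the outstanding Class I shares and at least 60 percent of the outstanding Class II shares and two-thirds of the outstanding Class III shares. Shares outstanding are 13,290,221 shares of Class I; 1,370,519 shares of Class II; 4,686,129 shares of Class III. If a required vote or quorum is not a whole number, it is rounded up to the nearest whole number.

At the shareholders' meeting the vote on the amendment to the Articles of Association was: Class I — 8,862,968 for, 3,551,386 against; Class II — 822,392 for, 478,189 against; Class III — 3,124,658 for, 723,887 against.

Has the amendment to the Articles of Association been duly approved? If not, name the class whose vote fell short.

Approved — every class gave the required vote.

Class I: 2/3 of 13290221 = 8860147.33, rounded up to 8860148; 8,860,148 required, 8,862,968 in favor — approved.
Class II: 3/5 of 1370519 = 822311.40, rounded up to 822312; 822,312 required, 822,392 in favor — approved.
Class III: 2/3 of 4686129 = 3124086; 3,124,086 required, 3,124,658 in favor — approved.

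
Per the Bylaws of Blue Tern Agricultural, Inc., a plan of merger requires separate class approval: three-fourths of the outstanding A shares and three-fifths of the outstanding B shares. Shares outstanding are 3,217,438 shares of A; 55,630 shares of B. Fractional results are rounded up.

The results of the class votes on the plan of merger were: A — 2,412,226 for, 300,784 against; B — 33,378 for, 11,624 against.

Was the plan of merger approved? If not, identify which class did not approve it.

A: 3/4 of 3217438 = 2413078.50, rounded up to 2413079; 2,413,079 required, 2,412,226 in favor — not approved.
B: 3/5 of 55630 = 33378; 33,378 required, 33,378 in favor — approved.

Not approved — the A shares did not give the required vote.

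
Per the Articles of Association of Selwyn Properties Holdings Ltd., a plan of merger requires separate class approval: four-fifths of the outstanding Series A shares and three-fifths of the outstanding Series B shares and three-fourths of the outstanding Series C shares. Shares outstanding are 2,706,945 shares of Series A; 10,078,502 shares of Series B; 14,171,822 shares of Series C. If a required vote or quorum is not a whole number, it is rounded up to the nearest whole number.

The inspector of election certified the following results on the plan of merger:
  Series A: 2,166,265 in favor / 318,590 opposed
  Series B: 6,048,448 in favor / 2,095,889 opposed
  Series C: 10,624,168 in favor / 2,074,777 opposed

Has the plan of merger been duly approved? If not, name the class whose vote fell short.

Series A: 4/5 of 2706945 = 2165556; 2,165,556 required, 2,166,265 in favor — approved.
Series B: 3/5 of 10078502 = 6047101.20, rounded up to 6047102; 6,047,102 required, 6,048,448 in favor — approved.
Series C: 3/4 of 14171822 = 10628866.50, rounded up to 10628867; 10,628,867 required, 10,624,168 in favor — not approved.

Not approved — the Series C shares did not give the required vote.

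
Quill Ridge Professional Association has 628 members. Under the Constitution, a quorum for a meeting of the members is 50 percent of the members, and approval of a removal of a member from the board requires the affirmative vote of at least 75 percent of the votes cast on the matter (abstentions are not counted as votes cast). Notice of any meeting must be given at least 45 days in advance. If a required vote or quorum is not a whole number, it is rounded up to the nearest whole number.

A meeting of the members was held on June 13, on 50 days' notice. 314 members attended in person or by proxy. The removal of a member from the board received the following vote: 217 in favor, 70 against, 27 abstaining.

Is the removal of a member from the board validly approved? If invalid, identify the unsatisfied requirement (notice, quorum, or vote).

Notice: 50 days given; 45 required. Satisfied.
Quorum: 50% of 628 = 314; 314 present. Satisfied.
Vote: requires three-fourths of the votes cast (314 − 27 abstaining = 287); 3/4 of 287 = 215.25, rounded up to 216, so 216 needed; 217 in favor. Satisfied.

Valid — all requirements satisfied.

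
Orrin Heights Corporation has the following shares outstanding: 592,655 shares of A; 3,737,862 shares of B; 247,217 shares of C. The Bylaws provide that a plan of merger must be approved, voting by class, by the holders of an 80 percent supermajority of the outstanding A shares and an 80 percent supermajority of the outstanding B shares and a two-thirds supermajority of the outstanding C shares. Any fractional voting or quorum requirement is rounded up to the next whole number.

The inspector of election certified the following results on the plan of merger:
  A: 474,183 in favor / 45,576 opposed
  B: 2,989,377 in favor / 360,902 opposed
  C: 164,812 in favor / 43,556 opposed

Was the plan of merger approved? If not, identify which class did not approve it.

A: 4/5 of 592655 = 474124; 474,124 required, 474,183 in favor — approved.
B: 4/5 of 3737862 = 2990289.60, rounded up to 2990290; 2,990,290 required, 2,989,377 in favor — not approved.
C: 2/3 of 247217 = 164811.33, rounded up to 164812; 164,812 required, 164,812 in favor — approved.

Not approved — the B shares did not give the required vote.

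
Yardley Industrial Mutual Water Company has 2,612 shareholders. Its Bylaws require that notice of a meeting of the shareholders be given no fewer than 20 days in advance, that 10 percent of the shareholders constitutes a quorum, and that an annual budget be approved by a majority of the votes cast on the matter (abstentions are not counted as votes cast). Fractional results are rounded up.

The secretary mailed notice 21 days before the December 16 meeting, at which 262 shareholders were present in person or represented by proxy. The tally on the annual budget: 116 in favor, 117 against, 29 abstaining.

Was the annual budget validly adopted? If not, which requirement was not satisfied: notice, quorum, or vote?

Invalid — vote requirement not satisfied.

Notice: 21 days given; 20 required. Satisfied.
Quorum: 10% of 2,612 = 261.20, rounded up to 262; 262 present. Satisfied.
Vote: requires a majority of the votes cast (262 − 29 abstaining = 233); a majority of 233 is 117, so 117 needed; 116 in favor. Not satisfied.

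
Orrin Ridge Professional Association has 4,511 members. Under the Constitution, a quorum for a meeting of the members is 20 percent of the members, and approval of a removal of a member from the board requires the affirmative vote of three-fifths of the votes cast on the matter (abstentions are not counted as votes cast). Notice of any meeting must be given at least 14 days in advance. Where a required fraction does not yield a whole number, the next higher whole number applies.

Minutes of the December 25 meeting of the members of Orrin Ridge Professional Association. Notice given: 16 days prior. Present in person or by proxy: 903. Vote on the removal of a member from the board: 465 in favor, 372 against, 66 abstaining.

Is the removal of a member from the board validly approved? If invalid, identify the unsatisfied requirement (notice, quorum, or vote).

Invalid — vote requirement not satisfied.

Notice: 16 days given; 14 required. Satisfied.
Quorum: 20% of 4,511 = 902.20, rounded up to 903; 903 present. Satisfied.
Vote: requires three-fifths of the votes cast (903 − 66 abstaining = 837); 3/5 of 837 = 502.20, rounded up to 503, so 503 needed; 465 in favor. Not satisfied.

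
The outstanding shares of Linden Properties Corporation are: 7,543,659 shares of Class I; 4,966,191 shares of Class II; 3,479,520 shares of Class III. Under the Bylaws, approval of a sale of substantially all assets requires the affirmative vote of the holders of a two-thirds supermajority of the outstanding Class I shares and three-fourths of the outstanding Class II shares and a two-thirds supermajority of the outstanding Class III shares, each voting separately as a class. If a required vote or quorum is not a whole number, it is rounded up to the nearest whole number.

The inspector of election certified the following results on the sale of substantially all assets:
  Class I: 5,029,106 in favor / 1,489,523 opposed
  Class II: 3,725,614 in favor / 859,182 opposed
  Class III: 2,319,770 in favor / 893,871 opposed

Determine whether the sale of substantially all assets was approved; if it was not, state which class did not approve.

Class I: 2/3 of 7543659 = 5029106; 5,029,106 required, 5,029,106 in favor — approved.
Class II: 3/4 of 4966191 = 3724643.25, rounded up to 3724644; 3,724,644 required, 3,725,614 in favor — approved.
Class III: 2/3 of 3479520 = 2319680; 2,319,680 required, 2,319,770 in favor — approved.

Approved — every class gave the required vote.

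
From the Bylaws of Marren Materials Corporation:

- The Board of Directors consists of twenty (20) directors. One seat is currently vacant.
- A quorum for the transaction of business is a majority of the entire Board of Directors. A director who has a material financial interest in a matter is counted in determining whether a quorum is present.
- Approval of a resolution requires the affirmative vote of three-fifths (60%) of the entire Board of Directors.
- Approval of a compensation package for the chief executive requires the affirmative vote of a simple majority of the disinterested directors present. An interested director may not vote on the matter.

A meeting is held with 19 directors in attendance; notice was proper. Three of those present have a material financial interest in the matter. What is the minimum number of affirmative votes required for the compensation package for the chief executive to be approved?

9

The compensation package for the chief executive requires a majority of the disinterested directors present (19 − 3 = 16).
A majority of 16 is 9.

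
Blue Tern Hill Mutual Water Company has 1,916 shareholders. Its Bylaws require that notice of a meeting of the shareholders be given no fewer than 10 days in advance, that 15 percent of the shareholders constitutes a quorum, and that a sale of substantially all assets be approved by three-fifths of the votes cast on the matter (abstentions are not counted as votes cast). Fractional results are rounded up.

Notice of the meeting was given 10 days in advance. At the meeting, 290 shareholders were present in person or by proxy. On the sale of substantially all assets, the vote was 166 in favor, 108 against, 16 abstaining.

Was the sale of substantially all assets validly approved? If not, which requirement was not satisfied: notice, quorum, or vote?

Notice: 10 days given; 10 required. Satisfied.
Quorum: 15% of 1,916 = 287.40, rounded up to 288; 290 present. Satisfied.
Vote: requires three-fifths of the votes cast (290 − 16 abstaining = 274); 3/5 of 274 = 164.40, rounded up to 165, so 165 needed; 166 in favor. Satisfied.

Valid — all requirements satisfied.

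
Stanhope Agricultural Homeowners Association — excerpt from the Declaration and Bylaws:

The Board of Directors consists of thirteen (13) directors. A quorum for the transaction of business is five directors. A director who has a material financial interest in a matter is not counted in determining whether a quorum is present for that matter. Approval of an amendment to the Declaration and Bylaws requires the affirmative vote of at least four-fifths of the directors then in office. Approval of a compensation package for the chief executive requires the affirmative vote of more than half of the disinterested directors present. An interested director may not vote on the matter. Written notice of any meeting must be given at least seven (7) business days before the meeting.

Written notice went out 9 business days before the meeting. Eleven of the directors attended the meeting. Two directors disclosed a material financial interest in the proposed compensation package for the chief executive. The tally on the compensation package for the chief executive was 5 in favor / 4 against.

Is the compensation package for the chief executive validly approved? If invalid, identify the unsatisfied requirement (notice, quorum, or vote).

Valid — all requirements satisfied.

Notice: 9 business days given; 7 required (9 ≥ 7). Satisfied.
Quorum: 11 present, but the 2 interested directors do not count, leaving 9. Quorum is 5. Satisfied.
Vote: the compensation package for the chief executive requires a majority of the disinterested directors present (11 − 2 = 9). A majority of 9 is 5, so 5 affirmative votes are needed; 5 voted in favor. Satisfied.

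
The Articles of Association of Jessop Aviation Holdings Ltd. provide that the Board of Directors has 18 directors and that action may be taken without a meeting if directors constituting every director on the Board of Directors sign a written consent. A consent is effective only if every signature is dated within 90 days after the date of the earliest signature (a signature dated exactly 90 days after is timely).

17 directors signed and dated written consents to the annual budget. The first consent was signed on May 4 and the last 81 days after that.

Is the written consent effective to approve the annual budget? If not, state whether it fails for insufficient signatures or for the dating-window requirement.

Not effective — insufficient signatures.

Signatures required: every one of 18 — unanimous means all 18, so 18 needed; 17 signed. Insufficient.
Dating window: the latest signature is 81 days after the earliest; the limit is 90 days. Within the window.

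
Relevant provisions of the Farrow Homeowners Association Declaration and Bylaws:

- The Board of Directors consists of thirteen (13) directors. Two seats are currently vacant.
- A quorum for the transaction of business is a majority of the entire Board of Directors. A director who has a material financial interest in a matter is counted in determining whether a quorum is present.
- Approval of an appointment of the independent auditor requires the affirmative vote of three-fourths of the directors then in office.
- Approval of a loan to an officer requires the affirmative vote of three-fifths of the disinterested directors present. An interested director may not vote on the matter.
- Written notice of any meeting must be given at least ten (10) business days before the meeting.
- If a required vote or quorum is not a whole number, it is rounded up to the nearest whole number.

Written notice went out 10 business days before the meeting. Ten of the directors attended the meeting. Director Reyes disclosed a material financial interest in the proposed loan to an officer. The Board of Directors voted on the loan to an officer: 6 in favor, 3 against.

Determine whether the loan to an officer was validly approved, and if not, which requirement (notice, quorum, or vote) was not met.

Valid — all requirements satisfied.

Notice: 10 business days given; 10 required (10 ≥ 10). Satisfied.
Quorum: 10 present (interested directors count toward quorum); quorum is 7. Satisfied.
Vote: the loan to an officer requires three-fifths of the disinterested directors present (10 − 1 = 9). 3/5 of 9 = 5.40, rounded up to 6, so 6 affirmative votes are needed; 6 voted in favor. Satisfied.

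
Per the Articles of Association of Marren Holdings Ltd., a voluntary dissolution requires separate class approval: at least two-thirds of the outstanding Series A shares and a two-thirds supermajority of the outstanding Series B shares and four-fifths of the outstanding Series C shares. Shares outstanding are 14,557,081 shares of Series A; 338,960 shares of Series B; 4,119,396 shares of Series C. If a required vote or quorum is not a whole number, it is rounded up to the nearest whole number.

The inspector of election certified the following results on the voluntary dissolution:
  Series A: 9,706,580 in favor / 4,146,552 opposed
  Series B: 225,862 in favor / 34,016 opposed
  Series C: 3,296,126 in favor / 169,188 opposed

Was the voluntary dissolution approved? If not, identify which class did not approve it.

Not approved — the Series B shares did not give the required vote.

Series A: 2/3 of 14557081 = 9704720.67, rounded up to 9704721; 9,704,721 required, 9,706,580 in favor — approved.
Series B: 2/3 of 338960 = 225973.33, rounded up to 225974; 225,974 required, 225,862 in favor — not approved.
Series C: 4/5 of 4119396 = 3295516.80, rounded up to 3295517; 3,295,517 required, 3,296,126 in favor — approved.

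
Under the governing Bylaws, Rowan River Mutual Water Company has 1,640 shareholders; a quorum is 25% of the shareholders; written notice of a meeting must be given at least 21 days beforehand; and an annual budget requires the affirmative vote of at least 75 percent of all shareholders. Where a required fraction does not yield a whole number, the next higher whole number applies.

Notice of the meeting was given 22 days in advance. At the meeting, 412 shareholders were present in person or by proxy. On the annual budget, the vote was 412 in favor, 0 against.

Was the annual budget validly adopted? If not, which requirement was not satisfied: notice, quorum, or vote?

Notice: 22 days given; 21 required. Satisfied.
Quorum: 25% of 1,640 = 410; 412 present. Satisfied.
Vote: requires three-fourths of all shareholders (1,640); 3/4 of 1640 = 1230, so 1,230 needed; 412 in favor. Not satisfied.

Invalid — vote requirement not satisfied.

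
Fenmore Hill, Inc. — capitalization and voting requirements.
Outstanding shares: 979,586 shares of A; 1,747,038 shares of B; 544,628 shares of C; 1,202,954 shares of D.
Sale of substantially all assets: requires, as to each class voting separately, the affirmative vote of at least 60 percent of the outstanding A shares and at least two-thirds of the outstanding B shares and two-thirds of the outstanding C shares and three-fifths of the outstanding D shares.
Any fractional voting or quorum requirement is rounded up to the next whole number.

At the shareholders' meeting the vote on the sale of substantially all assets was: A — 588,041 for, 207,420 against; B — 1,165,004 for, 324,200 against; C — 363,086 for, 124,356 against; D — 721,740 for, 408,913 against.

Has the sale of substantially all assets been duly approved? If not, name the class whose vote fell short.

A: 3/5 of 979586 = 587751.60, rounded up to 587752; 587,752 required, 588,041 in favor — approved.
B: 2/3 of 1747038 = 1164692; 1,164,692 required, 1,165,004 in favor — approved.
C: 2/3 of 544628 = 363085.33, rounded up to 363086; 363,086 required, 363,086 in favor — approved.
D: 3/5 of 1202954 = 721772.40, rounded up to 721773; 721,773 required, 721,740 in favor — not approved.

Not approved — the D shares did not give the required vote.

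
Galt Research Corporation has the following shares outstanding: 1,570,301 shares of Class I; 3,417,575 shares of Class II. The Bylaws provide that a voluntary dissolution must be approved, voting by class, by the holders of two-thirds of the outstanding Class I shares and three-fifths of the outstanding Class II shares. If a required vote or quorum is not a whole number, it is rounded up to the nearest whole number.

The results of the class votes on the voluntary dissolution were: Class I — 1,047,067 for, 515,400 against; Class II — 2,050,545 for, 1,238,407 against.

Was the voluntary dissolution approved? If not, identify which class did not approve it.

Approved — every class gave the required vote.

Class I: 2/3 of 1570301 = 1046867.33, rounded up to 1046868; 1,046,868 required, 1,047,067 in favor — approved.
Class II: 3/5 of 3417575 = 2050545; 2,050,545 required, 2,050,545 in favor — approved.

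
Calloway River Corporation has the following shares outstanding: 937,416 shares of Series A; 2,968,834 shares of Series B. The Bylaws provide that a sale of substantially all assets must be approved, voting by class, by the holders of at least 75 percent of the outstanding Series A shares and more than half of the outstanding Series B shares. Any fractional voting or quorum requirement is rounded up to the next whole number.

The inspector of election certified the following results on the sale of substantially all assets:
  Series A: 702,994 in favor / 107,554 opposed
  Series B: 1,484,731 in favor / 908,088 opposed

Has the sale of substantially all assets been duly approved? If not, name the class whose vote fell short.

Series A: 3/4 of 937416 = 703062; 703,062 required, 702,994 in favor — not approved.
Series B: a majority of 2968834 is 1484418; 1,484,418 required, 1,484,731 in favor — approved.

Not approved — the Series A shares did not give the required vote.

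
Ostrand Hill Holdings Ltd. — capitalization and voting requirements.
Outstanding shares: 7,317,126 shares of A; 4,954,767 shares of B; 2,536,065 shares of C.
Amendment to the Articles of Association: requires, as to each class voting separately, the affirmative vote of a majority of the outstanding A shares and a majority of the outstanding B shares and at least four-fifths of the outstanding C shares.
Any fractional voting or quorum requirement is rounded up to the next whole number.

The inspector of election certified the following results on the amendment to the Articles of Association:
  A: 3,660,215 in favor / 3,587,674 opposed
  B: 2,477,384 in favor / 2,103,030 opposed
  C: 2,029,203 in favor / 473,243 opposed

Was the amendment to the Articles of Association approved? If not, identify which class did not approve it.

Approved — every class gave the required vote.

A: a majority of 7317126 is 3658564; 3,658,564 required, 3,660,215 in favor — approved.
B: a majority of 4954767 is 2477384; 2,477,384 required, 2,477,384 in favor — approved.
C: 4/5 of 2536065 = 2028852; 2,028,852 required, 2,029,203 in favor — approved.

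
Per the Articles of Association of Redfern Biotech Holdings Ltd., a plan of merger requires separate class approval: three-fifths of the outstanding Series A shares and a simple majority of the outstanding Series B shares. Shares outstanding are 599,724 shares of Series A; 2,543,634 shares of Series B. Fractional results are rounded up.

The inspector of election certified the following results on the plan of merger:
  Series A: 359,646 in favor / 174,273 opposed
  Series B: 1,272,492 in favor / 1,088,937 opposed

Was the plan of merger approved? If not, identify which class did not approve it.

Not approved — the Series A shares did not give the required vote.

Series A: 3/5 of 599724 = 359834.40, rounded up to 359835; 359,835 required, 359,646 in favor — not approved.
Series B: a majority of 2543634 is 1271818; 1,271,818 required, 1,272,492 in favor — approved.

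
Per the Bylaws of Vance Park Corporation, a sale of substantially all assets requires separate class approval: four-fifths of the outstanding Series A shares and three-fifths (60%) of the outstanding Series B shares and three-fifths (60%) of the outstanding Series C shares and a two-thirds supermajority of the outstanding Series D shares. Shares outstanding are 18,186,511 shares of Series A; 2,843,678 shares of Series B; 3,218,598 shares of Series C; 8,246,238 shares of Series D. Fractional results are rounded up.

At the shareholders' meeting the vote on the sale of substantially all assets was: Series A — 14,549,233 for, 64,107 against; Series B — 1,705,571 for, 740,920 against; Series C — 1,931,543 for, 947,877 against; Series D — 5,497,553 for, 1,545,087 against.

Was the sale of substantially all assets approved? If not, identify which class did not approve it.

Not approved — the Series B shares did not give the required vote.

Series A: 4/5 of 18186511 = 14549208.80, rounded up to 14549209; 14,549,209 required, 14,549,233 in favor — approved.
Series B: 3/5 of 2843678 = 1706206.80, rounded up to 1706207; 1,706,207 required, 1,705,571 in favor — not approved.
Series C: 3/5 of 3218598 = 1931158.80, rounded up to 1931159; 1,931,159 required, 1,931,543 in favor — approved.
Series D: 2/3 of 8246238 = 5497492; 5,497,492 required, 5,497,553 in favor — approved.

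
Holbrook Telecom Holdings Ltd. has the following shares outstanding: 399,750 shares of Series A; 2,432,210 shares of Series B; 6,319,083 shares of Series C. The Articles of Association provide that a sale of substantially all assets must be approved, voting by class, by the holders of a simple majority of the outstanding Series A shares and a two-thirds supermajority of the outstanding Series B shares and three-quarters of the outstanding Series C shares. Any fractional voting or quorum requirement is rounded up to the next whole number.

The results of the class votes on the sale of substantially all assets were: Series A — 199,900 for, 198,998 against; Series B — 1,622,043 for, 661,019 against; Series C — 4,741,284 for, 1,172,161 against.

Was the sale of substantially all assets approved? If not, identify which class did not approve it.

Approved — every class gave the required vote.

Series A: a majority of 399750 is 199876; 199,876 required, 199,900 in favor — approved.
Series B: 2/3 of 2432210 = 1621473.33, rounded up to 1621474; 1,621,474 required, 1,622,043 in favor — approved.
Series C: 3/4 of 6319083 = 4739312.25, rounded up to 4739313; 4,739,313 required, 4,741,284 in favor — approved.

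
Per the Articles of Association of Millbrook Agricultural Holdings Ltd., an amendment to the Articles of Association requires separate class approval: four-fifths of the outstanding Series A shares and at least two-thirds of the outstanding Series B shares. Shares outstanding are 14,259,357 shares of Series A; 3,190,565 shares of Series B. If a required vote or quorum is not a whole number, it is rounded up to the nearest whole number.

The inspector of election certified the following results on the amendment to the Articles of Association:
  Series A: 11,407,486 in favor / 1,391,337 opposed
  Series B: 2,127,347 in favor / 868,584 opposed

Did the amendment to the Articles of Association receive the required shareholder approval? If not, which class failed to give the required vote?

Series A: 4/5 of 14259357 = 11407485.60, rounded up to 11407486; 11,407,486 required, 11,407,486 in favor — approved.
Series B: 2/3 of 3190565 = 2127043.33, rounded up to 2127044; 2,127,044 required, 2,127,347 in favor — approved.

Approved — every class gave the required vote.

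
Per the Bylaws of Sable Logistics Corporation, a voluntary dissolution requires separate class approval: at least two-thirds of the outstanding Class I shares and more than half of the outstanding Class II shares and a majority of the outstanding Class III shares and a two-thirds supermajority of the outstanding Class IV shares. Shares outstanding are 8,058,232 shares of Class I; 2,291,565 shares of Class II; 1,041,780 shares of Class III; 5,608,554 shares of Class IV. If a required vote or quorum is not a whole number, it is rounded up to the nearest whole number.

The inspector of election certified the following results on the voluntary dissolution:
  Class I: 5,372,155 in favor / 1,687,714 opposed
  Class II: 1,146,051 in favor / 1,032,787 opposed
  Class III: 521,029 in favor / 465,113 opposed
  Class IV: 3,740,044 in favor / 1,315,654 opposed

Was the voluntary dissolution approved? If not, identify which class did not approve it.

Class I: 2/3 of 8058232 = 5372154.67, rounded up to 5372155; 5,372,155 required, 5,372,155 in favor — approved.
Class II: a majority of 2291565 is 1145783; 1,145,783 required, 1,146,051 in favor — approved.
Class III: a majority of 1041780 is 520891; 520,891 required, 521,029 in favor — approved.
Class IV: 2/3 of 5608554 = 3739036; 3,739,036 required, 3,740,044 in favor — approved.

Approved — every class gave the required vote.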